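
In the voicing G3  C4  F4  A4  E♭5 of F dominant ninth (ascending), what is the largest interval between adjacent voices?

Adjacent intervals: G3→C4 = perfect fourth; C4→F4 = perfect fourth; F4→A4 = major third; A4→E♭5 = diminished fifth.
The largest is A4 to E♭5, a diminished fifth (6 semitones).

diminished fifth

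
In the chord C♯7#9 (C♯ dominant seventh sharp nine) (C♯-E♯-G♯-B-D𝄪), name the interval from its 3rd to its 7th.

3rd = E♯; 7th = B.
From E♯ to B: 6 semitones over a fifth = diminished.

diminished 5th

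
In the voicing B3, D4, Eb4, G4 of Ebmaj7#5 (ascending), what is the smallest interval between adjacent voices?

minor second

Adjacent intervals: B3→D4 = minor third; D4→Eb4 = minor second; Eb4→G4 = major third.
The smallest is D4 to Eb4, a minor second (1 semitone).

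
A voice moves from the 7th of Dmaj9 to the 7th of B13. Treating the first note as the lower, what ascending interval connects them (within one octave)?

minor sixth

Dmaj9 has C# as its 7th, and B13 has A as its 7th.
C# up to A is 8 semitones, a half step narrower than a major sixth, so the interval is minor.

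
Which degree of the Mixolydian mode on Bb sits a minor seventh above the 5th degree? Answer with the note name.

The scale is Bb C D Eb F G Ab.
The 5th degree is F; a minor seventh above that is Eb — scale degree 4.

Eb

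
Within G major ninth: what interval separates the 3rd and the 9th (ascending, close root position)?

Spelling the chord: G-B-D-F#-A.
The 3rd is B and the 9th is A.
B up to A is 10 semitones, a half step narrower than a major seventh, so the interval is minor.

minor seventh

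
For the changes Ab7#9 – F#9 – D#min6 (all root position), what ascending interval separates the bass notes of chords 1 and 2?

augmented sixth

The roots are Ab and F#.
6 letter names make it a sixth; at 10 semitones (a half step wider than major) the quality is augmented.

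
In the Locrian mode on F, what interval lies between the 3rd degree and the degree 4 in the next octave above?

Spelling the Locrian mode on F: F Gb Ab Bb Cb Db Eb.
3rd degree = Ab; 4th scale degree (up an octave) = Bb.
Counting 9 letters and 14 half steps from Ab gives a major ninth.

major 9th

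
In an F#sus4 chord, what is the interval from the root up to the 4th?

F#sus4 is spelled F#–B–C#.
Root = F#; 4th = B.
From F# to B is 5 semitones, exactly the perfect fourth.

P4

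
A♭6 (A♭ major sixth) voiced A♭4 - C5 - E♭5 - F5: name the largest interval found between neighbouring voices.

Adjacent intervals: A♭4→C5 = major third; C5→E♭5 = minor third; E♭5→F5 = major second.
The largest is A♭4 to C5, a major third (4 semitones).

major third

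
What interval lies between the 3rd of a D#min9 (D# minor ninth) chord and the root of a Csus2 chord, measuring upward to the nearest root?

The 3rd of D#min9 (D# minor ninth) is F#; the root of Csus2 is C.
From F# to C: 6 semitones over a fifth = diminished.

diminished fifth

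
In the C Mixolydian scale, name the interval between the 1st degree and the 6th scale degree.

Spelling the C Mixolydian scale: C D E F G A Bb.
So we need the interval from C up to A.
From C to A is 9 semitones, exactly the major sixth.

M6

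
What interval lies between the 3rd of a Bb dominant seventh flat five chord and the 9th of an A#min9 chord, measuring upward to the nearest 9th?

The 3rd of Bb dominant seventh flat five is D; the 9th of A#min9 is B#.
From D to B#: 10 semitones over a sixth = augmented.

augmented sixth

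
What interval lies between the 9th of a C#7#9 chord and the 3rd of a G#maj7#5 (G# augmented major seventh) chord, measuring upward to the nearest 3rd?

minor 6th

C#7#9 has D## as its 9th, and G#maj7#5 (G# augmented major seventh) has B# as its 3rd.
From D## to B#: 8 semitones over a sixth = minor.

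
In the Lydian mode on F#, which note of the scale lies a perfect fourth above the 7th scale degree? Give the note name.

The scale is F# G# A# B# C# D# E#.
The 7th scale degree is E#; a perfect fourth above that is A# — scale degree 3.

A#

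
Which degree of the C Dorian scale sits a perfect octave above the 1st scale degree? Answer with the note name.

C

The scale is C D Eb F G A Bb.
The 1st scale degree is C; a perfect octave above that is C — scale degree 1.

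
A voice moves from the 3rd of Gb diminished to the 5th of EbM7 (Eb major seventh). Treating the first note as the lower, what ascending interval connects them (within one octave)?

augmented unison

The 3rd of Gb diminished is Bbb; the 5th of EbM7 (Eb major seventh) is Bb.
1 letter names make it a unison; at 1 semitone (a half step wider than perfect) the quality is augmented.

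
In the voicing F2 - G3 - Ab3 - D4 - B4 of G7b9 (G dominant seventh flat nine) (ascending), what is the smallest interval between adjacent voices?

Adjacent intervals: F2→G3 = major ninth; G3→Ab3 = minor second; Ab3→D4 = augmented fourth; D4→B4 = major sixth.
The smallest is G3 to Ab3, a minor second (1 semitone).

minor 2nd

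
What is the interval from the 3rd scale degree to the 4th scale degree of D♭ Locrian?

Spelling D♭ Locrian: D♭ E𝄫 F♭ G♭ A𝄫 B𝄫 C♭.
That puts F♭ below G♭.
F♭ up to G♭ spans 2 letter names and 2 semitones — a major second.

major second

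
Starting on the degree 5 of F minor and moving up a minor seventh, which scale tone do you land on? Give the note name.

Bb

The scale is F G Ab Bb C Db Eb.
The degree 5 is C; a minor seventh above that is Bb — scale degree 4.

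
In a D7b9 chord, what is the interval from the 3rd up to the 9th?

diminished seventh

D dominant seventh flat nine: D F♯ A C E♭.
So we need the interval from F♯ up to E♭.
F♯ up to E♭ is 9 semitones, a whole step narrower than a major seventh, so the interval is diminished.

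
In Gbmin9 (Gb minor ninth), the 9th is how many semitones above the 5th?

Spelling the chord: Gb, Bbb, Db, Fb, Ab.
Db to Ab is a perfect fifth: 7 semitones.

7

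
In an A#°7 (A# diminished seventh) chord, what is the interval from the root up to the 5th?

d5

The chord tones of A# diminished seventh are A#-C#-E-G.
That puts A# below E.
A# up to E is 6 semitones, a half step narrower than a perfect fifth, so the interval is diminished.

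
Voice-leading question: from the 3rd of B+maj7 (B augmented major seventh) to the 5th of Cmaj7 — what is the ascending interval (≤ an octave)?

B+maj7 (B augmented major seventh) has D# as its 3rd, and Cmaj7 has G as its 5th.
D# up to G is 4 semitones, a half step narrower than a perfect fourth, so the interval is diminished.

diminished 4th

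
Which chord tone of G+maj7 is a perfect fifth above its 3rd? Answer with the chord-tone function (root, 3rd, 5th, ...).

7th

Spelling the chord: G-B-D♯-F♯.
The 3rd is B. A perfect fifth above B is F♯.
F♯ is the chord's 7th.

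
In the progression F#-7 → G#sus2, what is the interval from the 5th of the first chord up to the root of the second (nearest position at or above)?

P5

F#-7 has C# as its 5th, and G#sus2 has G# as its root.
Counting 5 letters and 7 half steps from C# gives a perfect fifth.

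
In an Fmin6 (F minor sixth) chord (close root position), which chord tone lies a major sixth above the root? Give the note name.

D

Fmin6: F Ab C D.
The root is F. A major sixth above F is D.
D is the chord's 6th.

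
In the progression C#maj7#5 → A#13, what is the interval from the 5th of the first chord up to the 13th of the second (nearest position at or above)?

The 5th of C#maj7#5 is G##; the 13th of A#13 is F##.
From G## to F##: 10 semitones over a seventh = minor.

m7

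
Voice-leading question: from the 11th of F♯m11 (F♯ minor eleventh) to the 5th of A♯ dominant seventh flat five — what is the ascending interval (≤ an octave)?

perfect fourth

The 11th of F♯m11 (F♯ minor eleventh) is B; the 5th of A♯ dominant seventh flat five is E.
Counting 4 letters and 5 half steps from B gives a perfect fourth.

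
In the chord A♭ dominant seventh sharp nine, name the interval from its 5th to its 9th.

augmented fifth

Spelling the chord: A♭-C-E♭-G♭-B.
5th = E♭; 9th = B.
From E♭ to B: 8 semitones over a fifth = augmented.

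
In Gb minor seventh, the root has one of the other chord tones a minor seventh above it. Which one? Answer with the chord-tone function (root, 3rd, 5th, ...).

7th

Gb-7: Gb-Bbb-Db-Fb.
The root is Gb. A minor seventh above Gb is Fb.
Fb is the chord's 7th.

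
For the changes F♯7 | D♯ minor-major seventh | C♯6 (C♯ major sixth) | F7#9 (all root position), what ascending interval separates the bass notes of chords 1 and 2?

M6

The roots are F♯ and D♯.
From F♯ to D♯ is 9 semitones, exactly the major sixth.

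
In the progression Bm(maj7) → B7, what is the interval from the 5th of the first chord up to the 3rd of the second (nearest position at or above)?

major 6th

The 5th of Bm(maj7) is F#; the 3rd of B7 is D#.
From F# to D# is 9 semitones, exactly the major sixth.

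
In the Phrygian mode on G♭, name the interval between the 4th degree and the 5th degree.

Spelling the Phrygian mode on G♭: G♭ A𝄫 B𝄫 C♭ D♭ E𝄫 F♭.
So we need the interval from C♭ up to D♭.
Counting 2 letters and 2 half steps from C♭ gives a major second.

major second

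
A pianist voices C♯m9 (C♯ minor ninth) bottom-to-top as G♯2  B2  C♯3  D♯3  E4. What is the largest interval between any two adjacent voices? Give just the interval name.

Adjacent intervals: G♯2→B2 = minor third; B2→C♯3 = major second; C♯3→D♯3 = major second; D♯3→E4 = minor ninth.
The largest is D♯3 to E4, a minor ninth (13 semitones).

minor ninth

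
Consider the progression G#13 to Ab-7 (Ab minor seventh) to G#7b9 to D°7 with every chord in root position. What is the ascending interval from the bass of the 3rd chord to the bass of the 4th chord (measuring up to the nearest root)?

The roots are G# and D.
5 letter names make it a fifth; at 6 semitones (a half step narrower than perfect) the quality is diminished.

diminished fifth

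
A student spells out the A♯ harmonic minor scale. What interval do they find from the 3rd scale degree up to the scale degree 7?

A♯ harmonic minor: A♯ B♯ C♯ D♯ E♯ F♯ G𝄪.
That puts C♯ below G𝄪.
C♯ up to G𝄪 is 8 semitones, a half step wider than a perfect fifth, so the interval is augmented.

augmented fifth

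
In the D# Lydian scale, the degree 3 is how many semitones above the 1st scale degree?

4

The scale is D# E# F## G## A# B# C##.
D# up to F## is a major third — 4 semitones.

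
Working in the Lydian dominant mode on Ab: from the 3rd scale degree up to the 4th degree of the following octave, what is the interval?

The scale runs Ab Bb C D Eb F Gb.
The 3rd scale degree is C and the 4th scale degree (up an octave) is D.
Counting 9 letters and 14 half steps from C gives a major ninth.

major ninth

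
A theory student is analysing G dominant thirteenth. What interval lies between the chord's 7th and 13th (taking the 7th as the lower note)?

G13: G, B, D, F, A, E.
That puts F below E.
F up to E spans 7 letter names and 11 semitones — a major seventh.

major 7th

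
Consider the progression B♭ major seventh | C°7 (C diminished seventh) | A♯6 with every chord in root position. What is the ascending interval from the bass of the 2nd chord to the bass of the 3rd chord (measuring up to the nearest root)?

The roots are C and A♯.
C up to A♯ is 10 semitones, a half step wider than a major sixth, so the interval is augmented.

A6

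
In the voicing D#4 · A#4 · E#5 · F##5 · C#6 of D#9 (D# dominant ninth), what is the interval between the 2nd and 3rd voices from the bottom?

Those voices are A#4 and E#5.
From A# to E# is 7 semitones, exactly the perfect fifth.

perfect fifth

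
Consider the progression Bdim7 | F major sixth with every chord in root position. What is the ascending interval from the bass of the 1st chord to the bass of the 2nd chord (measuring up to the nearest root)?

diminished fifth

The roots are B and F.
5 letter names make it a fifth; at 6 semitones (a half step narrower than perfect) the quality is diminished.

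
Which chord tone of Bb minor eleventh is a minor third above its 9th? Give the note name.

Bb minor eleventh: Bb-Db-F-Ab-C-Eb.
The 9th is C. A minor third above C is Eb.
Eb is the chord's 11th.

Eb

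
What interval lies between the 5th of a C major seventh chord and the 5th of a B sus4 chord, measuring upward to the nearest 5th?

The 5th of C major seventh is G; the 5th of B sus4 is F♯.
G up to F♯ spans 7 letter names and 11 semitones — a major seventh.

major seventh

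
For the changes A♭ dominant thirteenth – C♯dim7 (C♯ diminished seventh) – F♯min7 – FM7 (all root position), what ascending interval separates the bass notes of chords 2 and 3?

The roots are C♯ and F♯.
Counting 4 letters and 5 half steps from C♯ gives a perfect fourth.

P4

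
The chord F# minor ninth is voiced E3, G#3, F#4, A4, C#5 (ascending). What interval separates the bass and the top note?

The outer voices are E3 and C#5.
E up to C# spans 13 letter names and 21 semitones — a major thirteenth.

M13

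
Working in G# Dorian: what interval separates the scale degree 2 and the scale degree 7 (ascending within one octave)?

minor sixth

The scale runs G# A# B C# D# E# F#.
Scale degree 2 = A#; degree 7 = F#.
A# up to F# is 8 semitones, a half step narrower than a major sixth, so the interval is minor.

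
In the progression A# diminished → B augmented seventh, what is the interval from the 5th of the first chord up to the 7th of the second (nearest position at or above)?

A# diminished has E as its 5th, and B augmented seventh has A as its 7th.
Counting 4 letters and 5 half steps from E gives a perfect fourth.

perfect fourth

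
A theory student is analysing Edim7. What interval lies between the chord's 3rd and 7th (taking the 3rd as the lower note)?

diminished fifth

Edim7 is spelled E-G-Bb-Db.
So we need the interval from G up to Db.
From G to Db: 6 semitones over a fifth = diminished.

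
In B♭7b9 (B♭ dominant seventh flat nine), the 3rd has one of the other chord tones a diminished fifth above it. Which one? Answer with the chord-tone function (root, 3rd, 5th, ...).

7th

B♭7b9 (B♭ dominant seventh flat nine) is spelled B♭-D-F-A♭-C♭.
The 3rd is D. A diminished fifth above D is A♭.
A♭ is the chord's 7th.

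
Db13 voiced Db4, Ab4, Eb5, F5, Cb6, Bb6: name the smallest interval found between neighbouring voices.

major 2nd

Adjacent intervals: Db4→Ab4 = perfect fifth; Ab4→Eb5 = perfect fifth; Eb5→F5 = major second; F5→Cb6 = diminished fifth; Cb6→Bb6 = major seventh.
The smallest is Eb5 to F5, a major second (2 semitones).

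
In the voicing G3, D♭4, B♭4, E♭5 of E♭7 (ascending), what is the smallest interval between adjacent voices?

perfect fourth

Adjacent intervals: G3→D♭4 = diminished fifth; D♭4→B♭4 = major sixth; B♭4→E♭5 = perfect fourth.
The smallest is B♭4 to E♭5, a perfect fourth (5 semitones).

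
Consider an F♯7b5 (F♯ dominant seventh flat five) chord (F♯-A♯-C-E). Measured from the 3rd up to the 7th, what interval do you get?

3rd = A♯; 7th = E.
5 letter names make it a fifth; at 6 semitones (a half step narrower than perfect) the quality is diminished.

diminished fifth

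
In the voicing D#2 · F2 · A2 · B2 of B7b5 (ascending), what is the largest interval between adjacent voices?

Adjacent intervals: D#2→F2 = diminished third; F2→A2 = major third; A2→B2 = major second.
The largest is F2 to A2, a major third (4 semitones).

major third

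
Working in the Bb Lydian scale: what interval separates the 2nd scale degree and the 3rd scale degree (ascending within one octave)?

The scale runs Bb C D E F G A.
That puts C below D.
C up to D spans 2 letter names and 2 semitones — a major second.

major second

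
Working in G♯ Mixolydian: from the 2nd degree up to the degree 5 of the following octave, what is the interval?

perfect eleventh

Spelling G♯ Mixolydian: G♯ A♯ B♯ C♯ D♯ E♯ F♯.
2nd degree = A♯; scale degree 5 (up an octave) = D♯.
From A♯ to D♯ is 17 semitones, exactly the perfect eleventh.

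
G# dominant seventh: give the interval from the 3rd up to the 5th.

The chord tones of G# dominant seventh are G#–B#–D#–F#.
The 3rd is B# and the 5th is D#.
3 letter names make it a third; at 3 semitones (a half step narrower than major) the quality is minor.

m3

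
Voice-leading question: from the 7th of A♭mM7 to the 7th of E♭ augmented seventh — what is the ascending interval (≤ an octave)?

The 7th of A♭mM7 is G; the 7th of E♭ augmented seventh is D♭.
5 letter names make it a fifth; at 6 semitones (a half step narrower than perfect) the quality is diminished.

d5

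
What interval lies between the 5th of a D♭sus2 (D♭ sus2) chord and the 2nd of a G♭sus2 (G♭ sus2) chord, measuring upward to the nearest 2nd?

perfect unison

D♭sus2 (D♭ sus2) has A♭ as its 5th, and G♭sus2 (G♭ sus2) has A♭ as its 2nd.
From A♭ to A♭ is 0 semitones, exactly the perfect unison.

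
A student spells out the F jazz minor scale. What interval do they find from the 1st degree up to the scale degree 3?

Spelling the F jazz minor scale: F G A♭ B♭ C D E.
The 1st degree is F and the degree 3 is A♭.
3 letter names make it a third; at 3 semitones (a half step narrower than major) the quality is minor.

minor 3rd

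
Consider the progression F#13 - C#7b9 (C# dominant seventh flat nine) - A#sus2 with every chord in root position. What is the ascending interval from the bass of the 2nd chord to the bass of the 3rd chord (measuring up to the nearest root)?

major sixth

The roots are C# and A#.
From C# to A# is 9 semitones, exactly the major sixth.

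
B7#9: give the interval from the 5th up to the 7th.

B7#9 (B dominant seventh sharp nine): B, D#, F#, A, C##.
That puts F# below A.
3 letter names make it a third; at 3 semitones (a half step narrower than major) the quality is minor.

minor 3rd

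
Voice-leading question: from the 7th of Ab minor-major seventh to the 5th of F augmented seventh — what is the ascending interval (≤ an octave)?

augmented fourth

Ab minor-major seventh has G as its 7th, and F augmented seventh has C# as its 5th.
From G to C#: 6 semitones over a fourth = augmented.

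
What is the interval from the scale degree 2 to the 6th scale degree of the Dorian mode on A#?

perfect fifth

The scale runs A# B# C# D# E# F## G#.
So we need the interval from B# up to F##.
B# up to F## spans 5 letter names and 7 semitones — a perfect fifth.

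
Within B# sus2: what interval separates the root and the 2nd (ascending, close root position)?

major 2nd

B#sus2 is spelled B#–C##–F##.
That puts B# below C##.
B# up to C## spans 2 letter names and 2 semitones — a major second.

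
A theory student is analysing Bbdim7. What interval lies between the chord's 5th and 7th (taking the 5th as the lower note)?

Bb°7 (Bb diminished seventh) is spelled Bb-Db-Fb-Abb.
The 5th is Fb and the 7th is Abb.
From Fb to Abb: 3 semitones over a third = minor.

minor third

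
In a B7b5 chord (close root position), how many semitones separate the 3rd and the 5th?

2

Spelling the chord: B–D#–F–A.
D# to F is a diminished third: 2 semitones.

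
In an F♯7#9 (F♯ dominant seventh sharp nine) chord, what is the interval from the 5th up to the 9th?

Spelling the chord: F♯, A♯, C♯, E, G𝄪.
The 5th is C♯ and the 9th is G𝄪.
C♯ up to G𝄪 is 8 semitones, a half step wider than a perfect fifth, so the interval is augmented.

augmented fifth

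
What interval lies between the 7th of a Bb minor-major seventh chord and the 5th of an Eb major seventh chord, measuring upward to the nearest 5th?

The 7th of Bb minor-major seventh is A; the 5th of Eb major seventh is Bb.
2 letter names make it a second; at 1 semitone (a half step narrower than major) the quality is minor.

minor second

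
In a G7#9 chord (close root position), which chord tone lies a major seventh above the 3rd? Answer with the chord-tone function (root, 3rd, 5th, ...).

The chord tones of G7#9 (G dominant seventh sharp nine) are G B D F A#.
The 3rd is B. A major seventh above B is A#.
A# is the chord's 9th.

9th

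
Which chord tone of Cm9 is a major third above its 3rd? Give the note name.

G

The chord tones of C minor ninth are C, Eb, G, Bb, D.
The 3rd is Eb. A major third above Eb is G.
G is the chord's 5th.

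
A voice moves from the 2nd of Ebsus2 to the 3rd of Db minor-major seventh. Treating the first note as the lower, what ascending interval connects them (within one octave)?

Ebsus2 has F as its 2nd, and Db minor-major seventh has Fb as its 3rd.
F up to Fb is 11 semitones, a half step narrower than a perfect octave, so the interval is diminished.

diminished octave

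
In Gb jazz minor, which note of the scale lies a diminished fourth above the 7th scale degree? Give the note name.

The scale is Gb Ab Bbb Cb Db Eb F.
The 7th scale degree is F; a diminished fourth above that is Bbb — scale degree 3.

Bbb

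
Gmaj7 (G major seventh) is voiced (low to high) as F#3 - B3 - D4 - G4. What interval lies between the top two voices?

perfect 4th

Those voices are D4 and G4.
Counting 4 letters and 5 half steps from D gives a perfect fourth.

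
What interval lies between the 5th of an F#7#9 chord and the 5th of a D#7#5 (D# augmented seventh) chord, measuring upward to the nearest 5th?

F#7#9 has C# as its 5th, and D#7#5 (D# augmented seventh) has A## as its 5th.
C# up to A## is 10 semitones, a half step wider than a major sixth, so the interval is augmented.

augmented sixth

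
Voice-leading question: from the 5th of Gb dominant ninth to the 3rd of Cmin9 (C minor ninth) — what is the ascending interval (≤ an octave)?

The 5th of Gb dominant ninth is Db; the 3rd of Cmin9 (C minor ninth) is Eb.
From Db to Eb is 2 semitones, exactly the major second.

major second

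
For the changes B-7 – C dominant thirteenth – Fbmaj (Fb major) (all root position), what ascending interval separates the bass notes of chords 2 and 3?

The roots are C and Fb.
From C to Fb: 4 semitones over a fourth = diminished.

diminished fourth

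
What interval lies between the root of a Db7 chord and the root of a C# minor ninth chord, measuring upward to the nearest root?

The root of Db7 is Db; the root of C# minor ninth is C#.
From Db to C#: 12 semitones over a seventh = augmented.

augmented seventh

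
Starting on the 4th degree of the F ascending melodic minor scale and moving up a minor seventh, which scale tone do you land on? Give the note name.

The scale is F G Ab Bb C D E.
The 4th degree is Bb; a minor seventh above that is Ab — scale degree 3.

Ab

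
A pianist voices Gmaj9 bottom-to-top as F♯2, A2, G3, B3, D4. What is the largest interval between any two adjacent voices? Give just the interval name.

minor seventh

Adjacent intervals: F♯2→A2 = minor third; A2→G3 = minor seventh; G3→B3 = major third; B3→D4 = minor third.
The largest is A2 to G3, a minor seventh (10 semitones).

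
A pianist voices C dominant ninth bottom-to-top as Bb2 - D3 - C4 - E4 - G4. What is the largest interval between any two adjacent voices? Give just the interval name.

Adjacent intervals: Bb2→D3 = major third; D3→C4 = minor seventh; C4→E4 = major third; E4→G4 = minor third.
The largest is D3 to C4, a minor seventh (10 semitones).

m7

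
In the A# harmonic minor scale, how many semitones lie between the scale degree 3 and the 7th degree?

8

The scale is A# B# C# D# E# F# G##.
C# up to G## is an augmented fifth — 8 semitones.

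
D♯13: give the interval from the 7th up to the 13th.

major 7th

Spelling the chord: D♯-F𝄪-A♯-C♯-E♯-B♯.
So we need the interval from C♯ up to B♯.
C♯ up to B♯ spans 7 letter names and 11 semitones — a major seventh.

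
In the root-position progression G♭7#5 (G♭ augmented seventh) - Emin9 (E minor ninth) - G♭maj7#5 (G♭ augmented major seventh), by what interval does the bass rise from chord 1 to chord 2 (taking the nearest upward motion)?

augmented sixth

The roots are G♭ and E.
6 letter names make it a sixth; at 10 semitones (a half step wider than major) the quality is augmented.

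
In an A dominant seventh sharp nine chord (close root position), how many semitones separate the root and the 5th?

A dominant seventh sharp nine is spelled A-C#-E-G-B#.
A to E is a perfect fifth: 7 semitones.

7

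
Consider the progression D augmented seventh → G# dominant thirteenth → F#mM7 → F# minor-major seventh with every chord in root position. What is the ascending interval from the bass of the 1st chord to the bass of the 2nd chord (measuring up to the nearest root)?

The roots are D and G#.
D up to G# is 6 semitones, a half step wider than a perfect fourth, so the interval is augmented.

augmented fourth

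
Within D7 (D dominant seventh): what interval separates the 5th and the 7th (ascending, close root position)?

Spelling the chord: D-F♯-A-C.
The 5th is A and the 7th is C.
3 letter names make it a third; at 3 semitones (a half step narrower than major) the quality is minor.

minor third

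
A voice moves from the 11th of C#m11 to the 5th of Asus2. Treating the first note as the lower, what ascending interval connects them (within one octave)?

minor seventh

C#m11 has F# as its 11th, and Asus2 has E as its 5th.
7 letter names make it a seventh; at 10 semitones (a half step narrower than major) the quality is minor.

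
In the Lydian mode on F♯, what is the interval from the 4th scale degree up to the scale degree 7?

perfect fourth

The scale runs F♯ G♯ A♯ B♯ C♯ D♯ E♯.
That puts B♯ below E♯.
Counting 4 letters and 5 half steps from B♯ gives a perfect fourth.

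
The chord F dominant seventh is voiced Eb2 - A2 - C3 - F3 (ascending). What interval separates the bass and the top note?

major 9th

The outer voices are Eb2 and F3.
Eb up to F spans 9 letter names and 14 semitones — a major ninth.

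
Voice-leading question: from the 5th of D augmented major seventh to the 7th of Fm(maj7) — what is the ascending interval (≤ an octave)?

D augmented major seventh has A♯ as its 5th, and Fm(maj7) has E as its 7th.
5 letter names make it a fifth; at 6 semitones (a half step narrower than perfect) the quality is diminished.

diminished fifth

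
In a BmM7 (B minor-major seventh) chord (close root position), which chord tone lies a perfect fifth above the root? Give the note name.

F#

Bm(maj7) (B minor-major seventh): B, D, F♯, A♯.
The root is B. A perfect fifth above B is F♯.
F♯ is the chord's 5th.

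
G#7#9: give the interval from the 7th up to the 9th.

augmented third

Spelling the chord: G#-B#-D#-F#-A##.
So we need the interval from F# up to A##.
3 letter names make it a third; at 5 semitones (a half step wider than major) the quality is augmented.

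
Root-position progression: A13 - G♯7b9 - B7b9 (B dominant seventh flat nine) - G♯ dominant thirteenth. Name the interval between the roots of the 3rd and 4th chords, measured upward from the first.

The roots are B and G♯.
B up to G♯ spans 6 letter names and 9 semitones — a major sixth.

major sixth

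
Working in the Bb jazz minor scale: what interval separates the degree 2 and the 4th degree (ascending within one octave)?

Spelling the Bb jazz minor scale: Bb C Db Eb F G A.
Degree 2 = C; 4th scale degree = Eb.
3 letter names make it a third; at 3 semitones (a half step narrower than major) the quality is minor.

m3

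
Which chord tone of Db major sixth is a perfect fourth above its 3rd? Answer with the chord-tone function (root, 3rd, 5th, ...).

The chord tones of Db6 are Db, F, Ab, Bb.
The 3rd is F. A perfect fourth above F is Bb.
Bb is the chord's 6th.

6th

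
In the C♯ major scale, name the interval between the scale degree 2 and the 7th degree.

major sixth

Spelling the C♯ major scale: C♯ D♯ E♯ F♯ G♯ A♯ B♯.
The scale degree 2 is D♯ and the 7th degree is B♯.
From D♯ to B♯ is 9 semitones, exactly the major sixth.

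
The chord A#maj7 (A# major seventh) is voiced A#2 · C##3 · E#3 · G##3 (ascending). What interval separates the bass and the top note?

The outer voices are A#2 and G##3.
A# up to G## spans 7 letter names and 11 semitones — a major seventh.

major seventh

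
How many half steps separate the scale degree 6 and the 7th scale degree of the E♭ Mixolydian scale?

1

The scale is E♭ F G A♭ B♭ C D♭.
C up to D♭ is a minor second — 1 semitone.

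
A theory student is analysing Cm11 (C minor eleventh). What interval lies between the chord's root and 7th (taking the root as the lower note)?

minor seventh

The chord tones of Cm11 (C minor eleventh) are C–Eb–G–Bb–D–F.
Root = C; 7th = Bb.
From C to Bb: 10 semitones over a seventh = minor.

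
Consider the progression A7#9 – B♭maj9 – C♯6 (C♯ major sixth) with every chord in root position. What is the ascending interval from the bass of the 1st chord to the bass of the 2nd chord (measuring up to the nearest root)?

The roots are A and B♭.
2 letter names make it a second; at 1 semitone (a half step narrower than major) the quality is minor.

minor second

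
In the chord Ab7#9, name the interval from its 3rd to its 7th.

diminished fifth

Spelling the chord: Ab-C-Eb-Gb-B.
3rd = C; 7th = Gb.
C up to Gb is 6 semitones, a half step narrower than a perfect fifth, so the interval is diminished.
That tritone between 3rd and 7th is what gives the dominant seventh its pull toward resolution.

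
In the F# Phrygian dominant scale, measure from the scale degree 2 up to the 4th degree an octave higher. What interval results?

major tenth

F# phrygian dominant: F# G A# B C# D E.
The scale degree 2 is G and the degree 4 (up an octave) is B.
Counting 10 letters and 16 half steps from G gives a major tenth.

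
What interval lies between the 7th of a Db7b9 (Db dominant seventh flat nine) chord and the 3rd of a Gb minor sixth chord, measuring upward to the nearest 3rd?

minor 7th

The 7th of Db7b9 (Db dominant seventh flat nine) is Cb; the 3rd of Gb minor sixth is Bbb.
Cb up to Bbb is 10 semitones, a half step narrower than a major seventh, so the interval is minor.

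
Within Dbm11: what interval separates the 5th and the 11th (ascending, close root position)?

minor seventh

Spelling the chord: Db Fb Ab Cb Eb Gb.
That puts Ab below Gb.
From Ab to Gb: 10 semitones over a seventh = minor.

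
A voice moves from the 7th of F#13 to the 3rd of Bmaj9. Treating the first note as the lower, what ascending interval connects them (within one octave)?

F#13 has E as its 7th, and Bmaj9 has D# as its 3rd.
From E to D# is 11 semitones, exactly the major seventh.

major 7th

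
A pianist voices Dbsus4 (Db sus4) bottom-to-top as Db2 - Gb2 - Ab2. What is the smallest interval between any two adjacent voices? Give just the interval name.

Adjacent intervals: Db2→Gb2 = perfect fourth; Gb2→Ab2 = major second.
The smallest is Gb2 to Ab2, a major second (2 semitones).

major second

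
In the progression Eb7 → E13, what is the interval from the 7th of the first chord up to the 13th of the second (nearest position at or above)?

augmented seventh

The 7th of Eb7 is Db; the 13th of E13 is C#.
Db up to C# is 12 semitones, a half step wider than a major seventh, so the interval is augmented.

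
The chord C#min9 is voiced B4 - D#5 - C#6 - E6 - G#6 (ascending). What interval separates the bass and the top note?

The outer voices are B4 and G#6.
Counting 13 letters and 21 half steps from B gives a major thirteenth.

M13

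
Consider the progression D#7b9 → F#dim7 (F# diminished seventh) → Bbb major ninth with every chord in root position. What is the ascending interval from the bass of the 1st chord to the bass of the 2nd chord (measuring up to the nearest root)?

minor 3rd

The roots are D# and F#.
3 letter names make it a third; at 3 semitones (a half step narrower than major) the quality is minor.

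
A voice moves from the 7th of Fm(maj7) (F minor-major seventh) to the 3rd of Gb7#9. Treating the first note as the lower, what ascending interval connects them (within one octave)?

Fm(maj7) (F minor-major seventh) has E as its 7th, and Gb7#9 has Bb as its 3rd.
E up to Bb is 6 semitones, a half step narrower than a perfect fifth, so the interval is diminished.

d5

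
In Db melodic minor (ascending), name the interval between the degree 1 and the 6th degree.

major sixth

Db melodic minor: Db Eb Fb Gb Ab Bb C.
So we need the interval from Db up to Bb.
From Db to Bb is 9 semitones, exactly the major sixth.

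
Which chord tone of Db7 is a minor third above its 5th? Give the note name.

Cb

Spelling the chord: Db–F–Ab–Cb.
The 5th is Ab. A minor third above Ab is Cb.
Cb is the chord's 7th.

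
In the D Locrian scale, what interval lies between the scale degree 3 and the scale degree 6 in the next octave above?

P11

The scale runs D E♭ F G A♭ B♭ C.
Scale degree 3 = F; degree 6 (up an octave) = B♭.
F up to B♭ spans 11 letter names and 17 semitones — a perfect eleventh.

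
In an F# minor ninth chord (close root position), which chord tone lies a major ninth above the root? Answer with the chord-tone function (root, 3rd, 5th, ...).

Spelling the chord: F#-A-C#-E-G#.
The root is F#. A major ninth above F# is G#.
G# is the chord's 9th.

9th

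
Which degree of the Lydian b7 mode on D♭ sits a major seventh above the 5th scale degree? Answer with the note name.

G

The scale is D♭ E♭ F G A♭ B♭ C♭.
The 5th scale degree is A♭; a major seventh above that is G — scale degree 4.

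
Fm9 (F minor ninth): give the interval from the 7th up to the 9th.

major 3rd

Fm9 (F minor ninth): F, Ab, C, Eb, G.
So we need the interval from Eb up to G.
Eb up to G spans 3 letter names and 4 semitones — a major third.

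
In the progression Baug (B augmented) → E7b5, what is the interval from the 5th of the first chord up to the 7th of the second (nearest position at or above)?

diminished sixth

The 5th of Baug (B augmented) is F𝄪; the 7th of E7b5 is D.
From F𝄪 to D: 7 semitones over a sixth = diminished.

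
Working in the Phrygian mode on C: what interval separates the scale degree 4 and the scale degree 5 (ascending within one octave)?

major second

Spelling the Phrygian mode on C: C Db Eb F G Ab Bb.
So we need the interval from F up to G.
From F to G is 2 semitones, exactly the major second.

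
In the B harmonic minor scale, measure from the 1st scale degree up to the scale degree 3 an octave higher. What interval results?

minor tenth

Spelling the B harmonic minor scale: B C# D E F# G A#.
So we need the interval from B up to D.
B up to D is 15 semitones, a half step narrower than a major tenth, so the interval is minor.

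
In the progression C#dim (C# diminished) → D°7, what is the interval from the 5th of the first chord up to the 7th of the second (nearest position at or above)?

C#dim (C# diminished) has G as its 5th, and D°7 has Cb as its 7th.
From G to Cb: 4 semitones over a fourth = diminished.

diminished fourth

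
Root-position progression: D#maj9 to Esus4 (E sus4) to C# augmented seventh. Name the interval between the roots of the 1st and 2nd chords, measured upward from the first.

The roots are D# and E.
D# up to E is 1 semitone, a half step narrower than a major second, so the interval is minor.

minor second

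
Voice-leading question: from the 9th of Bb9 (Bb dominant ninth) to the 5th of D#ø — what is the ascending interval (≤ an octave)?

Bb9 (Bb dominant ninth) has C as its 9th, and D#ø has A as its 5th.
From C to A is 9 semitones, exactly the major sixth.

major sixth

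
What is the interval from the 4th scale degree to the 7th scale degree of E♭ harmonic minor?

Spelling E♭ harmonic minor: E♭ F G♭ A♭ B♭ C♭ D.
The 4th scale degree is A♭ and the 7th degree is D.
4 letter names make it a fourth; at 6 semitones (a half step wider than perfect) the quality is augmented.

augmented 4th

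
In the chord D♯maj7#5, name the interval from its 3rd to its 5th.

D♯ augmented major seventh: D♯ F𝄪 A𝄪 C𝄪.
The 3rd is F𝄪 and the 5th is A𝄪.
Counting 3 letters and 4 half steps from F𝄪 gives a major third.

major third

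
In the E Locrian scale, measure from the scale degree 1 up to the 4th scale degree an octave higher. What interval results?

E locrian: E F G A Bb C D.
That puts E below A.
Counting 11 letters and 17 half steps from E gives a perfect eleventh.

perfect eleventh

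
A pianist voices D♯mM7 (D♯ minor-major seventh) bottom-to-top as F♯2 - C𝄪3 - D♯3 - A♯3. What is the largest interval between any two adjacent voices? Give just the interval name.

Adjacent intervals: F♯2→C𝄪3 = augmented fifth; C𝄪3→D♯3 = minor second; D♯3→A♯3 = perfect fifth.
The largest is F♯2 to C𝄪3, an augmented fifth (8 semitones).

augmented fifth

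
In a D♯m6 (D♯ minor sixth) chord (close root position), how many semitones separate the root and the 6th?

9

D♯ minor sixth is spelled D♯-F♯-A♯-B♯.
D♯ to B♯ is a major sixth: 9 semitones.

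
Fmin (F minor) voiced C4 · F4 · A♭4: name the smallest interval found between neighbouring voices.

m3

Adjacent intervals: C4→F4 = perfect fourth; F4→A♭4 = minor third.
The smallest is F4 to A♭4, a minor third (3 semitones).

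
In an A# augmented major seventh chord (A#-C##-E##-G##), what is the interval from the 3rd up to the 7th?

perfect fifth

3rd = C##; 7th = G##.
Counting 5 letters and 7 half steps from C## gives a perfect fifth.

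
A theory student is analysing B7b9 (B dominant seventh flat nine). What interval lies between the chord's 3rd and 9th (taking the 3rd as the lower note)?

d7

The chord tones of B7b9 are B, D#, F#, A, C.
So we need the interval from D# up to C.
D# up to C is 9 semitones, a whole step narrower than a major seventh, so the interval is diminished.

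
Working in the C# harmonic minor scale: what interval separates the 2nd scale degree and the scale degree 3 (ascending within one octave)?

The scale runs C# D# E F# G# A B#.
The 2nd scale degree is D# and the 3rd scale degree is E.
From D# to E: 1 semitone over a second = minor.

minor second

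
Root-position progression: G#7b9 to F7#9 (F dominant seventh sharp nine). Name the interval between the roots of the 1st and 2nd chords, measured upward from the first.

diminished seventh

The roots are G# and F.
7 letter names make it a seventh; at 9 semitones (a whole step narrower than major) the quality is diminished.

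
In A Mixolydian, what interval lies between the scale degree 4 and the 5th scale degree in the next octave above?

major 9th

Spelling A Mixolydian: A B C# D E F# G.
The scale degree 4 is D and the scale degree 5 (up an octave) is E.
Counting 9 letters and 14 half steps from D gives a major ninth.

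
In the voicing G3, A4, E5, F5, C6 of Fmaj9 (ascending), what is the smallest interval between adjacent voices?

minor 2nd

Adjacent intervals: G3→A4 = major ninth; A4→E5 = perfect fifth; E5→F5 = minor second; F5→C6 = perfect fifth.
The smallest is E5 to F5, a minor second (1 semitone).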